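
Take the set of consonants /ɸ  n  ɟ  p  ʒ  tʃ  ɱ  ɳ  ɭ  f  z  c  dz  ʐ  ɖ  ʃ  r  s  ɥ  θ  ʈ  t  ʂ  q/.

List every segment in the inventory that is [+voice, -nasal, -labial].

Eliminate segments failing any feature: /ɸ, p, tʃ, f, c, ʃ, s, θ, ʈ, t, ʂ, q/ are [-voice]; /n, ɱ, ɳ/ are [+nasal]; /ɥ/ is [+labial]. The remaining /ɟ, ʒ, ɭ, z, dz, ʐ, ɖ, r/ satisfy [+voice], [-nasal], [-labial].

ɟ, ʒ, ɭ, z, dz, ʐ, ɖ, r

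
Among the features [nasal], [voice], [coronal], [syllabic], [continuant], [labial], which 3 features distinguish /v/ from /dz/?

[continuant], [labial], [coronal]

/v/ is the voiced labiodental fricative and /dz/ is the voiced alveolar affricate. Both are [−nasal], [+voice], [−syllabic]. /v/ is [+continuant] while /dz/ is [−continuant]; /v/ is [+labial] while /dz/ is [−labial]; /v/ is [−coronal] while /dz/ is [+coronal], so the distinguishing features are [continuant], [labial], [coronal].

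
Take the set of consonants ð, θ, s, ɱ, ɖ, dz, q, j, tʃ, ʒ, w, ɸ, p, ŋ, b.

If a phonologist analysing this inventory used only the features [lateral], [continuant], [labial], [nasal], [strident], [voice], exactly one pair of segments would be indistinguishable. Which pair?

ð, j

On the given features, /ð/ and /j/ have an identical profile: [−lateral], [+continuant], [−labial], [−nasal], [−strident], [+voice]. No other two segments in the inventory coincide on all 6 features. (They do differ in [sonorant] and [dorsal], which are not among the given features.)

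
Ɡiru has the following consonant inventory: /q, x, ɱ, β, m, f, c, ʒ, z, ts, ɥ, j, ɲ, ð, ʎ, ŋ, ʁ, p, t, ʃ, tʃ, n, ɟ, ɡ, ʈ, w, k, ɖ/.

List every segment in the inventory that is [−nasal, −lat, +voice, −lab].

Checking each segment against [−nasal], [−lateral], [+voice], [−labial]: /ʒ/ (voiced postalveolar fricative), /z/ (voiced alveolar fricative), /j/ (palatal glide), /ð/ (voiced dental fricative), /ʁ/ (voiced uvular fricative), /ɟ/ (voiced palatal stop), among others, satisfy every feature; every other segment in the inventory fails at least one.

ʒ, z, j, ð, ʁ, ɟ, ɡ, ɖ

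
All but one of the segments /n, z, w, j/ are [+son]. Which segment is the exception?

z

Every segment except /z/ is [+sonorant]. /z/ (voiced alveolar fricative) is [-sonorant], so it is the exception.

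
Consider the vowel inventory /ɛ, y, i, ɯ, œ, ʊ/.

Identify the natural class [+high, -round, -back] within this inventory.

Among the inventory, the [+high] segments are /y, i, ɯ, ʊ/.
Then [-round] gives /i, ɯ/.
Within that set, [-back] leaves /i/.

i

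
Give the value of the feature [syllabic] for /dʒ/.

/dʒ/ is the voiced postalveolar affricate. The feature [syllabic] marks segments able to form a syllable nucleus; /dʒ/ lacks this property, so it is [−syllabic].

[−syllabic]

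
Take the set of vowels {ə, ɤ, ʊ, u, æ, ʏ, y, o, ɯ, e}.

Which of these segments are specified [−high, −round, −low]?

ə, ɤ, e

The [−high] segments are /ə, ɤ, æ, o, e/.
Then [−round] gives /ə, ɤ, æ, e/.
Of those, [−low] leaves /ə, ɤ, e/.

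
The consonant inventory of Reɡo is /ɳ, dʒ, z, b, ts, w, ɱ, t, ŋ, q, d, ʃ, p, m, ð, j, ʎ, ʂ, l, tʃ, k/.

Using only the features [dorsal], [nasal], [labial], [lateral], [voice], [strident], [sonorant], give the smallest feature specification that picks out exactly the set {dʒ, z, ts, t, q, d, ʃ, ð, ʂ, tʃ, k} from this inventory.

/dʒ, z, ts, t, q, d, ʃ, ð, ʂ, tʃ, k/ are all [−sonorant], [−labial], and no other segment in the inventory matches both values. Dropping any one of them over-generates: [−labial] alone would also admit /ɳ, ŋ, j, ʎ, …/; [−sonorant] alone would also admit /b, p/. No other single listed feature picks out exactly this set either, so fewer than two features will not do.

[−sonorant, −labial]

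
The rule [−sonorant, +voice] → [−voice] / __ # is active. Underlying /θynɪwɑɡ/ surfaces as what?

[θynɪwɑk]

The only segment in the rule's environment that also matches [−sonorant, +voice] is /ɡ/. Applying [−voice] turns the voiced velar stop into /k/ (voiceless velar stop), giving [θynɪwɑk].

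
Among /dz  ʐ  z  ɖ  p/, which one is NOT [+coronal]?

/p/ is the voiceless bilabial stop, which is [−coronal]; the rest — /ɖ, dz, z, ʐ/ — are [+coronal].

p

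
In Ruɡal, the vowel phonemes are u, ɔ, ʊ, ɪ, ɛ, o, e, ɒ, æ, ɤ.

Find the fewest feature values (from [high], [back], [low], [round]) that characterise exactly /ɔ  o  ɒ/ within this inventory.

/ɔ, o, ɒ/ are all [-high], [+round], and no other segment in the inventory matches both values. Dropping any one of them over-generates: [+round] alone would also admit /u, ʊ/; [-high] alone would also admit /ɛ, e, æ, ɤ/. No other single listed feature picks out exactly this set either, so fewer than two features will not do.

[-high, +round]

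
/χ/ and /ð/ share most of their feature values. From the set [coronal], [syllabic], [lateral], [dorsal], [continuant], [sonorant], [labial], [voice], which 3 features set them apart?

[voice], [coronal], [dorsal]

The two segments share [-syllabic], [-lateral], [+continuant], [-sonorant], [-labial]. The only features from the list on which they differ: /χ/ is [-voice] while /ð/ is [+voice]; /χ/ is [-coronal] while /ð/ is [+coronal]; /χ/ is [+dorsal] while /ð/ is [-dorsal].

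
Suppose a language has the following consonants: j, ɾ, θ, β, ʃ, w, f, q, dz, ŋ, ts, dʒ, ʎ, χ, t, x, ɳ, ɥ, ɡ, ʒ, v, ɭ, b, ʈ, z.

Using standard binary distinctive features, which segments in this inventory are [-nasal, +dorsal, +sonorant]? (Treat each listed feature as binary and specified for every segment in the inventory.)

j, w, ʎ, ɥ

First, the [-nasal] segments are /j, ɾ, θ, β, ʃ, w, f, q, dz, ts, dʒ, ʎ, χ, t, x, ɥ, ɡ, ʒ, v, ɭ, b, ʈ, z/.
Then [+dorsal] gives /j, w, q, ʎ, χ, x, ɥ, ɡ/.
Among these, [+sonorant] leaves /j, w, ʎ, ɥ/.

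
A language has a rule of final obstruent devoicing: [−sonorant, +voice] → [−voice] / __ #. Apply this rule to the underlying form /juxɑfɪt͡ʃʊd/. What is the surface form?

/d/ satisfies [−sonorant, +voice] and sits in __ #. The [−voice] counterpart of the voiced alveolar stop is /t/. Other segments in /juxɑfɪt͡ʃʊd/ either fail the structural description or are not in the environment, so the surface form is [juxɑfɪt͡ʃʊt].

[juxɑfɪt͡ʃʊt]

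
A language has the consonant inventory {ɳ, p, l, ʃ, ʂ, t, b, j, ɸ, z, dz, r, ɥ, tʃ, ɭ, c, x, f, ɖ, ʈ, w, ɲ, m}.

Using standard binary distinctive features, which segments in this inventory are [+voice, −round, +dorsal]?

j, ɲ

The [+voice] segments are /ɳ, l, b, j, z, dz, r, ɥ, ɭ, ɖ, w, ɲ, m/.
Intersecting with [−round] gives /ɳ, l, b, j, z, dz, r, ɭ, ɖ, ɲ, m/.
Within that set, [+dorsal] leaves /j, ɲ/.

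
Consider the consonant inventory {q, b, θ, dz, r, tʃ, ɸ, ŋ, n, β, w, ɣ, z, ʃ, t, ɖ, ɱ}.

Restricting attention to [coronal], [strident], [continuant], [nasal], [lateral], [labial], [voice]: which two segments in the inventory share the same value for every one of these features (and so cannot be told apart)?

On the given features, /β/ and /w/ have an identical profile: [−coronal], [−strident], [+continuant], [−nasal], [−lateral], [+labial], [+voice]. No other two segments in the inventory coincide on all 7 features. (They do differ in [sonorant], [round] and [dorsal], which are not among the given features.)

β, w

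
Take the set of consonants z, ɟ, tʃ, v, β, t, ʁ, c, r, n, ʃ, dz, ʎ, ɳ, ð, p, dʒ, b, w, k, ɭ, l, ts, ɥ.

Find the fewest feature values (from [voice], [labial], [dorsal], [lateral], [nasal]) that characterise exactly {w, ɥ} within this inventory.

[+labial, +dorsal]

The class [+labial], [+dorsal] has exactly /w, ɥ/ as its extension in this inventory. No smaller conjunction from the listed features achieves this: [+dorsal] alone would also admit /ɟ, ʁ, c, ʎ, …/; [+labial] alone would also admit /v, β, p, b/; and checking the remaining single features turns up none with this extension.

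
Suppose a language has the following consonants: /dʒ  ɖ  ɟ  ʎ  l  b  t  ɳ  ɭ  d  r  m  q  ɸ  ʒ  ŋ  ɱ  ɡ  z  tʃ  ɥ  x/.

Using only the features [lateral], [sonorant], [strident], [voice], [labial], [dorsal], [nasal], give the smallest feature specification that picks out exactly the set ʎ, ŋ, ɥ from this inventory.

/ʎ, ŋ, ɥ/ are all [+sonorant], [+dorsal], and no other segment in the inventory matches both values. Dropping any one of them over-generates: [+dorsal] alone would also admit /ɟ, q, ɡ, x/; [+sonorant] alone would also admit /l, ɳ, ɭ, r, …/. No other single listed feature picks out exactly this set either, so fewer than two features will not do.

[+sonorant, +dorsal]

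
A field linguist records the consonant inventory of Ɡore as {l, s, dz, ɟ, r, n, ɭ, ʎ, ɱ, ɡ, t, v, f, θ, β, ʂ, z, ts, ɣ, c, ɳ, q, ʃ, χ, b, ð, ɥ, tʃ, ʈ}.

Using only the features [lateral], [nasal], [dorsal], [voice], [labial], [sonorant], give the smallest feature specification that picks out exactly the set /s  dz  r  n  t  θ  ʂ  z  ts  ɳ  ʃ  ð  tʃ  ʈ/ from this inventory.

[−lateral, −labial, −dorsal]

The class [−lateral], [−labial], [−dorsal] has exactly /s, dz, r, n, t, θ, ʂ, z, ts, ɳ, ʃ, ð, tʃ, ʈ/ as its extension in this inventory. No smaller conjunction from the listed features achieves this: [−labial, −dorsal] alone would also admit /l, ɭ/; [−lateral, −dorsal] alone would also admit /ɱ, v, f, β, …/; [−lateral, −labial] alone would also admit /ɟ, ɡ, ɣ, c, …/; and checking the remaining two-feature bundles turns up none with this extension.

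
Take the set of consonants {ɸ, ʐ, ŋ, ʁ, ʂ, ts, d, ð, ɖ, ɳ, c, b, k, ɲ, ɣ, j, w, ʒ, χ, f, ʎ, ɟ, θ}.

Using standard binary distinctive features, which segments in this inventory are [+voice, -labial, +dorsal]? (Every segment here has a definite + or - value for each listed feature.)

Checking each segment against [+voice], [-labial], [+dorsal]: /ŋ/ (velar nasal), /ʁ/ (voiced uvular fricative), /ɲ/ (palatal nasal), /ɣ/ (voiced velar fricative), /j/ (palatal glide), /ʎ/ (palatal lateral approximant), among others, satisfy every feature; every other segment in the inventory fails at least one.

ŋ, ʁ, ɲ, ɣ, j, ʎ, ɟ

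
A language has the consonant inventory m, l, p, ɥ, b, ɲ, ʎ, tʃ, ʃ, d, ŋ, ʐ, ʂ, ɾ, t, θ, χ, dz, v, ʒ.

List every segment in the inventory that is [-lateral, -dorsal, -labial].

tʃ, ʃ, d, ʐ, ʂ, ɾ, t, θ, dz, ʒ

Checking each segment against [-lateral], [-dorsal], [-labial]: /tʃ/ (voiceless postalveolar affricate), /ʃ/ (voiceless postalveolar fricative), /d/ (voiced alveolar stop), /ʐ/ (voiced retroflex fricative), /ʂ/ (voiceless retroflex fricative), /ɾ/ (alveolar tap), among others, satisfy every feature; every other segment in the inventory fails at least one.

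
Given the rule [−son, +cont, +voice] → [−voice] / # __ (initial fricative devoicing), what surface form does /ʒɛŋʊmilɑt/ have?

[ʃɛŋʊmilɑt]

/ʒ/ satisfies [−son, +cont, +voice] and sits in # __. The [−voice] counterpart of the voiced postalveolar fricative is /ʃ/. Other segments in /ʒɛŋʊmilɑt/ either fail the structural description or are not in the environment, so the surface form is [ʃɛŋʊmilɑt].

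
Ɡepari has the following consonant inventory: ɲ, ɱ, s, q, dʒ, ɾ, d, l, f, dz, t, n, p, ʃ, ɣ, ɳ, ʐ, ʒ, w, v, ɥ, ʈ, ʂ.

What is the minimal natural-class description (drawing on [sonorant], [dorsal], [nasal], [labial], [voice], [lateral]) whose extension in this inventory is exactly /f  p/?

[−voice, +labial]

Every target segment is [−voice], [+labial]; each remaining inventory member fails at least one of these. Each conjunct is needed — [+labial] alone would also admit /ɱ, w, v, ɥ/; [−voice] alone would also admit /s, q, t, ʃ, …/ — and no other single listed feature has exactly this extension, so two is the minimum.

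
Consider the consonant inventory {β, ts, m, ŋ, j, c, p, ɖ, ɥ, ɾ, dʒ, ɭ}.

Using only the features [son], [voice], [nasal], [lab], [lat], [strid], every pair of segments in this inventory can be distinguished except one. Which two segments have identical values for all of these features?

j, ɾ

/j/ (palatal glide) and /ɾ/ (alveolar tap) are both [+sonorant], [+voice], [−nasal], [−labial], [−lateral], [−strident], so none of the listed features separates them. (They do differ in [dorsal], which is not among the given features.) Every other pair in the inventory differs on at least one listed feature.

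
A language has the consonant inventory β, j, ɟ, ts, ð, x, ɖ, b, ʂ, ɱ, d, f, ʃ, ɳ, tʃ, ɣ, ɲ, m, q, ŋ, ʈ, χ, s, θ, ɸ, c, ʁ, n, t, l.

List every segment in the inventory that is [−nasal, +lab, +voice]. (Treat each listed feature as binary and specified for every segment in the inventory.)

Checking each segment against [−nasal], [+labial], [+voice]: /β/ (voiced bilabial fricative), /b/ (voiced bilabial stop) satisfy every feature; every other segment in the inventory fails at least one.

β, b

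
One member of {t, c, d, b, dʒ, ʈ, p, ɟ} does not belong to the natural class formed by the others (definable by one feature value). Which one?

dʒ

The remaining segments after removing /dʒ/ share [−delayed release]; /dʒ/ (voiced postalveolar affricate) is [+delayed release]. For every other candidate removal, the leftover set fails to share any single feature value that the removed segment lacks.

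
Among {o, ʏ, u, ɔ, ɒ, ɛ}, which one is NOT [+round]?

ɛ

/ɒ, ʏ, o, u, ɔ/ are all [+round]; /ɛ/ (mid front unrounded lax vowel) is [−round].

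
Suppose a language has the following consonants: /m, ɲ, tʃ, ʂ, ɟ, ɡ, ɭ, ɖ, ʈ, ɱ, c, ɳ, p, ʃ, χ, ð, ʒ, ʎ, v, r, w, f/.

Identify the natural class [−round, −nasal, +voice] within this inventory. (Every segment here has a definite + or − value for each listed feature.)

ɟ, ɡ, ɭ, ɖ, ð, ʒ, ʎ, v, r

Among the inventory, the [−round] segments are /m, ɲ, tʃ, ʂ, ɟ, ɡ, ɭ, ɖ, ʈ, ɱ, c, ɳ, p, ʃ, χ, ð, ʒ, ʎ, v, r, f/.
Of those, [−nasal] gives /tʃ, ʂ, ɟ, ɡ, ɭ, ɖ, ʈ, c, p, ʃ, χ, ð, ʒ, ʎ, v, r, f/.
Among these, [+voice] leaves /ɟ, ɡ, ɭ, ɖ, ð, ʒ, ʎ, v, r/.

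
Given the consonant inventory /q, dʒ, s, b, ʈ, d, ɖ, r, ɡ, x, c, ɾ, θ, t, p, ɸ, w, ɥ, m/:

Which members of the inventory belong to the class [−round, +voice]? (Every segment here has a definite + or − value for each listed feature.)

dʒ, b, d, ɖ, r, ɡ, ɾ, m

Checking each segment against [−round], [+voice]: /dʒ/ (voiced postalveolar affricate), /b/ (voiced bilabial stop), /d/ (voiced alveolar stop), /ɖ/ (voiced retroflex stop), /r/ (alveolar trill), /ɡ/ (voiced velar stop), among others, satisfy every feature; every other segment in the inventory fails at least one.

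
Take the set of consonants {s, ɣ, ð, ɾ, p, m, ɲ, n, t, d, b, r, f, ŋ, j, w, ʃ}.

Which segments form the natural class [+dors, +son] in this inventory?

Among the inventory, the [+dorsal] segments are /ɣ, ɲ, ŋ, j, w/.
Among these, [+sonorant] leaves /ɲ, ŋ, j, w/.

ɲ, ŋ, j, w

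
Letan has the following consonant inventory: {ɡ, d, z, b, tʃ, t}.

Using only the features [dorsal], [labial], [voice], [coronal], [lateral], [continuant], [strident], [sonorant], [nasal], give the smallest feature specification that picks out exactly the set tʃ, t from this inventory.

[−voice]

Every target segment is [−voice] and no other inventory member is, so one feature is enough.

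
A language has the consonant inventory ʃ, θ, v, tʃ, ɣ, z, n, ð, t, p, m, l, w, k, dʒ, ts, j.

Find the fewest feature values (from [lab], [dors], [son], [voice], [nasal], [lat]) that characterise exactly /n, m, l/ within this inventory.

/n, m, l/ are all [+sonorant], [−dorsal], and no other segment in the inventory matches both values. Dropping any one of them over-generates: [−dorsal] alone would also admit /ʃ, θ, v, tʃ, …/; [+sonorant] alone would also admit /w, j/. No other single listed feature picks out exactly this set either, so fewer than two features will not do.

[+son, −dors]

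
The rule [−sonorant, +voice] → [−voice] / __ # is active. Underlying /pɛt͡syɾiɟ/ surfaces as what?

[pɛt͡syɾic]

The only segment in the rule's environment that also matches [−sonorant, +voice] is /ɟ/. Applying [−voice] turns the voiced palatal stop into /c/ (voiceless palatal stop), giving [pɛt͡syɾic].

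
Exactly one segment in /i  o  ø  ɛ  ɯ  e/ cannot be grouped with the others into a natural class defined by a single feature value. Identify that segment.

ɛ

The remaining segments after removing /ɛ/ share [+tense]; /ɛ/ (mid front unrounded lax vowel) is [-tense]. For every other candidate removal, the leftover set fails to share any single feature value that the removed segment lacks.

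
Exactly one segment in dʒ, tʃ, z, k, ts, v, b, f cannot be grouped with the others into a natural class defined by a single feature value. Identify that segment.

k

The remaining segments after removing /k/ share [−dorsal]; /k/ (voiceless velar stop) is [+dorsal]. For every other candidate removal, the leftover set fails to share any single feature value that the removed segment lacks.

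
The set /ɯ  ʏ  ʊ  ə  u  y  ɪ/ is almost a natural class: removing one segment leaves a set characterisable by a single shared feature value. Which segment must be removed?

ə

[high] groups all but one: /u, y, ʊ, ɯ, ʏ, ɪ/ share [+high] while /ə/ (mid central vowel (schwa)) alone is [-high]. Removing any other segment would not leave a single-feature class that excludes it.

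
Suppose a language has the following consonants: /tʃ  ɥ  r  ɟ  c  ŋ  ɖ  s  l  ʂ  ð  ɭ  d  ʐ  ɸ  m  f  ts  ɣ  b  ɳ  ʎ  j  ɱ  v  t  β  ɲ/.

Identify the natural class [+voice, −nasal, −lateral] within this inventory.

Checking each segment against [+voice], [−nasal], [−lateral]: /ɥ/ (labial-palatal glide), /r/ (alveolar trill), /ɟ/ (voiced palatal stop), /ɖ/ (voiced retroflex stop), /ð/ (voiced dental fricative), /d/ (voiced alveolar stop), among others, satisfy every feature; every other segment in the inventory fails at least one.

ɥ, r, ɟ, ɖ, ð, d, ʐ, ɣ, b, j, v, β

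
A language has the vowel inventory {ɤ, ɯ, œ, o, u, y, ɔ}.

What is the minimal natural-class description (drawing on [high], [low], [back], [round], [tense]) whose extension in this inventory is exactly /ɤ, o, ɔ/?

The class [−high], [+back] has exactly /ɤ, o, ɔ/ as its extension in this inventory. No smaller conjunction from the listed features achieves this: [+back] alone would also admit /ɯ, u/; [−high] alone would also admit /œ/; and checking the remaining single features turns up none with this extension.

[−high, +back]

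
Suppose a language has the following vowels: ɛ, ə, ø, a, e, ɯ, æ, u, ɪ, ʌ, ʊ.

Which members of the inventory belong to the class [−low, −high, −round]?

Eliminate segments failing any feature: /ø/ is [+round]; /a, æ/ are [+low]; /ɯ, u, ɪ, ʊ/ are [+high]. The remaining /ɛ, ə, e, ʌ/ satisfy [−low], [−high], [−round].

ɛ, ə, e, ʌ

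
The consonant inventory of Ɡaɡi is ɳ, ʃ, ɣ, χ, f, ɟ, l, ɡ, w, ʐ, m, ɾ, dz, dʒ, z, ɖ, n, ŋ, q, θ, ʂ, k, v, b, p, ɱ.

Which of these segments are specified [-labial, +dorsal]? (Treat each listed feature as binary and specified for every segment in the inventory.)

ɣ, χ, ɟ, ɡ, ŋ, q, k

Checking each segment against [-labial], [+dorsal]: /ɣ/ (voiced velar fricative), /χ/ (voiceless uvular fricative), /ɟ/ (voiced palatal stop), /ɡ/ (voiced velar stop), /ŋ/ (velar nasal), /q/ (voiceless uvular stop), among others, satisfy every feature; every other segment in the inventory fails at least one.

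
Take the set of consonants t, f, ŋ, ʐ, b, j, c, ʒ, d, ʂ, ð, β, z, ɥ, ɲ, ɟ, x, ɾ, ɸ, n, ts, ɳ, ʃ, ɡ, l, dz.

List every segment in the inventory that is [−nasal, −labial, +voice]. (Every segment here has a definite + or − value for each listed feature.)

ʐ, j, ʒ, d, ð, z, ɟ, ɾ, ɡ, l, dz

Checking each segment against [−nasal], [−labial], [+voice]: /ʐ/ (voiced retroflex fricative), /j/ (palatal glide), /ʒ/ (voiced postalveolar fricative), /d/ (voiced alveolar stop), /ð/ (voiced dental fricative), /z/ (voiced alveolar fricative), among others, satisfy every feature; every other segment in the inventory fails at least one.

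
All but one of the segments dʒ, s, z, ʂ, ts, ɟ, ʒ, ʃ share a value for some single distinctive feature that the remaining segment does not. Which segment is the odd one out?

ɟ

The remaining segments after removing /ɟ/ share [+strident]; /ɟ/ (voiced palatal stop) is [−strident]. For every other candidate removal, the leftover set fails to share any single feature value that the removed segment lacks.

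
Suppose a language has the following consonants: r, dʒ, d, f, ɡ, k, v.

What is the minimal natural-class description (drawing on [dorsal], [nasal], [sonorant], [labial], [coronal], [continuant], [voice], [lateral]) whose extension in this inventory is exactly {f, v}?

[+labial]

The target set is precisely the extension of [+labial] in this inventory.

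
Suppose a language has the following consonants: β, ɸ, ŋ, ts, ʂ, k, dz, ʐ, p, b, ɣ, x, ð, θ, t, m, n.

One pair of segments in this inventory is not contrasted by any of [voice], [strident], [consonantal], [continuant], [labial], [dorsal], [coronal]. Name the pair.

b, m

/b/ (voiced bilabial stop) and /m/ (bilabial nasal) are both [+voice], [-strident], [+consonantal], [-continuant], [+labial], [-dorsal], [-coronal], so none of the listed features separates them. (They do differ in [sonorant] and [nasal], which are not among the given features.) Every other pair in the inventory differs on at least one listed feature.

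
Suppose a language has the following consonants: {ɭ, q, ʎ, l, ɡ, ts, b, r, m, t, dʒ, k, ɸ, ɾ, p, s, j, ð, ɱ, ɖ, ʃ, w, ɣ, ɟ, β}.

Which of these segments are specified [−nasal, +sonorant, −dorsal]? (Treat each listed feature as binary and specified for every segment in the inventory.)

Eliminate segments failing any feature: /q, ɡ, ts, b, t, dʒ, k, ɸ, p, s, ð, ɖ, ʃ, ɣ, ɟ, β/ are [−sonorant]; /ʎ, j, w/ are [+dorsal]; /m, ɱ/ are [+nasal]. The remaining /ɭ, l, r, ɾ/ satisfy [−nasal], [+sonorant], [−dorsal].

ɭ, l, r, ɾ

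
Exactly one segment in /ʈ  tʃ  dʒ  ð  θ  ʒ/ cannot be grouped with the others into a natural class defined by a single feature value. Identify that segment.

ʈ

[distributed] groups all but one: /ʒ, θ, tʃ, ð, dʒ/ share [+distributed] while /ʈ/ (voiceless retroflex stop) alone is [−distributed]. Removing any other segment would not leave a single-feature class that excludes it.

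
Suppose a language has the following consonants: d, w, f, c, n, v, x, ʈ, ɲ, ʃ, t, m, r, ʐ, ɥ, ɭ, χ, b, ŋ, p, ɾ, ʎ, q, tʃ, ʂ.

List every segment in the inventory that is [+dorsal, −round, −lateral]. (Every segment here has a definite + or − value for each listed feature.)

c, x, ɲ, χ, ŋ, q

Eliminate segments failing any feature: /d, f, n, v, ʈ, ʃ, t, m, r, ʐ, ɭ, b, p, ɾ, tʃ, ʂ/ are [−dorsal]; /w, ɥ/ are [+round]; /ʎ/ is [+lateral]. The remaining /c, x, ɲ, χ, ŋ, q/ satisfy [+dorsal], [−round], [−lateral].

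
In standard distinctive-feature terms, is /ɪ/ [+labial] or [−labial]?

[−labial]

/ɪ/ is the high front unrounded lax vowel. The feature [labial] marks segments articulated with one or both lips; /ɪ/ lacks this property, so it is [−labial].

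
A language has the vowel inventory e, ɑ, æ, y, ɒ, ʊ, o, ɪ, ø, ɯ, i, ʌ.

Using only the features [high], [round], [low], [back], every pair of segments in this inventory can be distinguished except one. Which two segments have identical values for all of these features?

/ɪ/ (high front unrounded lax vowel) and /i/ (high front unrounded tense vowel) are both [+high], [-round], [-low], [-back], so none of the listed features separates them. (They do differ in [tense], which is not among the given features.) Every other pair in the inventory differs on at least one listed feature.

ɪ, i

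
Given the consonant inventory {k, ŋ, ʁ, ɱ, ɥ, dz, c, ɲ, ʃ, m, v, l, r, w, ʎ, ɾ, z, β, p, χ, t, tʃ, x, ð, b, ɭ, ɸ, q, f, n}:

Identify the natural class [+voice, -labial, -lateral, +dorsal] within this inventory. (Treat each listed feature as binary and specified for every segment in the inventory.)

ŋ, ʁ, ɲ

Checking each segment against [+voice], [-labial], [-lateral], [+dorsal]: /ŋ/ (velar nasal), /ʁ/ (voiced uvular fricative), /ɲ/ (palatal nasal) satisfy every feature; every other segment in the inventory fails at least one.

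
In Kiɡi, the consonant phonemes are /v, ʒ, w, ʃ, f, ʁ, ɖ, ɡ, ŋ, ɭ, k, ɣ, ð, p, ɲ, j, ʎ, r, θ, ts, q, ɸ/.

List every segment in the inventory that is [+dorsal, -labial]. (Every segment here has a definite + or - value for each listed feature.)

Checking each segment against [+dorsal], [-labial]: /ʁ/ (voiced uvular fricative), /ɡ/ (voiced velar stop), /ŋ/ (velar nasal), /k/ (voiceless velar stop), /ɣ/ (voiced velar fricative), /ɲ/ (palatal nasal), among others, satisfy every feature; every other segment in the inventory fails at least one.

ʁ, ɡ, ŋ, k, ɣ, ɲ, j, ʎ, q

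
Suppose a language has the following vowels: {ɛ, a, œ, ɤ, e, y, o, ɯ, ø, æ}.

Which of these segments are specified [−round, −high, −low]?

Checking each segment against [−round], [−high], [−low]: /ɛ/ (mid front unrounded lax vowel), /ɤ/ (mid back unrounded tense vowel), /e/ (mid front unrounded tense vowel) satisfy every feature; every other segment in the inventory fails at least one.

ɛ, ɤ, e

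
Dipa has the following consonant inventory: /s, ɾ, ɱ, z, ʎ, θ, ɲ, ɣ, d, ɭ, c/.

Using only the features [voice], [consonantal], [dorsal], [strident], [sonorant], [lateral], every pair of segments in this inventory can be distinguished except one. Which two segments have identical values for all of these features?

/ɾ/ (alveolar tap) and /ɱ/ (labiodental nasal) are both [+voice], [+consonantal], [-dorsal], [-strident], [+sonorant], [-lateral], so none of the listed features separates them. (They do differ in [nasal], [labial] and [coronal], which are not among the given features.) Every other pair in the inventory differs on at least one listed feature.

ɾ, ɱ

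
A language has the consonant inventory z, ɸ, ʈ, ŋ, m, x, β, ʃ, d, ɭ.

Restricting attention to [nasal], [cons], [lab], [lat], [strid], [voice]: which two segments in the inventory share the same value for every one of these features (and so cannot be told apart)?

x, ʈ

On the given features, /x/ and /ʈ/ have an identical profile: [-nasal], [+consonantal], [-labial], [-lateral], [-strident], [-voice]. No other two segments in the inventory coincide on all 6 features. (They do differ in [continuant], [coronal] and [dorsal], which are not among the given features.)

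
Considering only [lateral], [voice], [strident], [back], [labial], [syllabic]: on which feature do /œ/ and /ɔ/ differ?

/œ/ is the mid front rounded lax vowel and /ɔ/ is the mid back rounded lax vowel. Both are [−lateral], [+voice], [−strident], [+labial], [+syllabic]. /œ/ is [−back] while /ɔ/ is [+back], so the distinguishing feature is [back].

[back]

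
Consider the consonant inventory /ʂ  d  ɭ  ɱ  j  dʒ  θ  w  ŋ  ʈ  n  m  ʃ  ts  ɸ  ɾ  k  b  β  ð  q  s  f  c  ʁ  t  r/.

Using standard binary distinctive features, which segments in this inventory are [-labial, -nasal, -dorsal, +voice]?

Checking each segment against [-labial], [-nasal], [-dorsal], [+voice]: /d/ (voiced alveolar stop), /ɭ/ (retroflex lateral approximant), /dʒ/ (voiced postalveolar affricate), /ɾ/ (alveolar tap), /ð/ (voiced dental fricative), /r/ (alveolar trill) satisfy every feature; every other segment in the inventory fails at least one.

d, ɭ, dʒ, ɾ, ð, r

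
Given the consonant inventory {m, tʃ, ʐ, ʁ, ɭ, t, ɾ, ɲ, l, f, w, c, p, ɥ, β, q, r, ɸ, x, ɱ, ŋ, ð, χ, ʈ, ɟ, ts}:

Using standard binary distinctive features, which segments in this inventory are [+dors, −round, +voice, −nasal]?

Checking each segment against [+dorsal], [−round], [+voice], [−nasal]: /ʁ/ (voiced uvular fricative), /ɟ/ (voiced palatal stop) satisfy every feature; every other segment in the inventory fails at least one.

ʁ, ɟ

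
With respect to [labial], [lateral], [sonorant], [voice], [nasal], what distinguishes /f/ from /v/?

The two segments share [+labial], [−lateral], [−sonorant], [−nasal]. The only feature from the list on which they differ: /f/ is [−voice] while /v/ is [+voice].

[voice]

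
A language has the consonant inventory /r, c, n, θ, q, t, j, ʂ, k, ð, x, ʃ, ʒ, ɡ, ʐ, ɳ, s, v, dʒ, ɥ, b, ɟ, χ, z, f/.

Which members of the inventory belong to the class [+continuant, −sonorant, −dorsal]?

Among the inventory, the [+continuant] segments are /r, θ, j, ʂ, ð, x, ʃ, ʒ, ʐ, s, v, ɥ, χ, z, f/.
Among these, [−sonorant] gives /θ, ʂ, ð, x, ʃ, ʒ, ʐ, s, v, χ, z, f/.
Of those, [−dorsal] leaves /θ, ʂ, ð, ʃ, ʒ, ʐ, s, v, z, f/.

θ, ʂ, ð, ʃ, ʒ, ʐ, s, v, z, f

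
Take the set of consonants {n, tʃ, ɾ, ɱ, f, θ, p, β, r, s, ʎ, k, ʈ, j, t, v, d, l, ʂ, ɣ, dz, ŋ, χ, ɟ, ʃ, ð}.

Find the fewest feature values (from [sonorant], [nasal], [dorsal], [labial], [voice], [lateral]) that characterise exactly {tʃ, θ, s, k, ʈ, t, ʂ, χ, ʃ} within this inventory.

Every target segment is [−voice], [−labial]; each remaining inventory member fails at least one of these. Each conjunct is needed — [−labial] alone would also admit /n, ɾ, r, ʎ, …/; [−voice] alone would also admit /f, p/ — and no other single listed feature has exactly this extension, so two is the minimum.

[−voice, −labial]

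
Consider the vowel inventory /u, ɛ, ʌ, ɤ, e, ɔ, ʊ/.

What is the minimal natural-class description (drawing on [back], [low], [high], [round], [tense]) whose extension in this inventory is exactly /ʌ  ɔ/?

[−high, +back, −tense]

/ʌ, ɔ/ are all [−high], [+back], [−tense], and no other segment in the inventory matches all three values. Dropping any one of them over-generates: [+back, −tense] alone would also admit /ʊ/; [−high, −tense] alone would also admit /ɛ/; [−high, +back] alone would also admit /ɤ/. No other combination of two listed features picks out exactly this set either, so fewer than three features will not do.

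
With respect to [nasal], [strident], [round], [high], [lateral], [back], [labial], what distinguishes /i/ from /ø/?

[labial], [round], [high]

/i/ (high front unrounded tense vowel) and /ø/ (mid front rounded tense vowel) agree on [−nasal], [−strident], [−lateral], [−back]. They differ on [labial] (/i/ [−], /ø/ [+]), [round] (/i/ [−], /ø/ [+]), [high] (/i/ [+], /ø/ [−]).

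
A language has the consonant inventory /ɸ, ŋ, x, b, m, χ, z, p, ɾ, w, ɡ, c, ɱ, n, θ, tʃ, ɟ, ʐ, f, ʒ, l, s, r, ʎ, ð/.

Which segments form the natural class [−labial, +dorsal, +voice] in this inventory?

ŋ, ɡ, ɟ, ʎ

First, the [−labial] segments are /ŋ, x, χ, z, ɾ, ɡ, c, n, θ, tʃ, ɟ, ʐ, ʒ, l, s, r, ʎ, ð/.
Among these, [+dorsal] gives /ŋ, x, χ, ɡ, c, ɟ, ʎ/.
Then [+voice] leaves /ŋ, ɡ, ɟ, ʎ/.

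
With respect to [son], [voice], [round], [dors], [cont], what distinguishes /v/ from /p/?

[voice], [continuant]

The two segments share [-sonorant], [-round], [-dorsal]. The only features from the list on which they differ: /v/ is [+voice] while /p/ is [-voice]; /v/ is [+continuant] while /p/ is [-continuant].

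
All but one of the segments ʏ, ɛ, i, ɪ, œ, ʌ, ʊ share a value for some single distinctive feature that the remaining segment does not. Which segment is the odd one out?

i

[tense] groups all but one: /ɛ, ʊ, ʌ, œ, ɪ, ʏ/ share [−tense] while /i/ (high front unrounded tense vowel) alone is [+tense]. Removing any other segment would not leave a single-feature class that excludes it.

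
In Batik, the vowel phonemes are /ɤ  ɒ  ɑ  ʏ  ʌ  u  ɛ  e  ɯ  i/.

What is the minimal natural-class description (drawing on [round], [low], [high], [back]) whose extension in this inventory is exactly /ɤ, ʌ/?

[−high, −low, +back]

Every target segment is [−high], [−low], [+back]; each remaining inventory member fails at least one of these. Each conjunct is needed — [−low, +back] alone would also admit /u, ɯ/; [−high, +back] alone would also admit /ɒ, ɑ/; [−high, −low] alone would also admit /ɛ, e/ — and no other combination of two listed features has exactly this extension, so three is the minimum.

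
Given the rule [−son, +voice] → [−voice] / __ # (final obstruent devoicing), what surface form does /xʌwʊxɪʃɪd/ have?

/d/ satisfies [−son, +voice] and sits in __ #. The [−voice] counterpart of the voiced alveolar stop is /t/. Other segments in /xʌwʊxɪʃɪd/ either fail the structural description or are not in the environment, so the surface form is [xʌwʊxɪʃɪt].

[xʌwʊxɪʃɪt]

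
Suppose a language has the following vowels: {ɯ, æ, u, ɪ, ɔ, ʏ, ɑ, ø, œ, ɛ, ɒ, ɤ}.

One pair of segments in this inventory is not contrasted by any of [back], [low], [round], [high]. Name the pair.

Both /ø/ and /œ/ are [-back], [-low], [+round], [-high]. Since the list omits [tense] — which does distinguish the mid front rounded tense vowel from the mid front rounded lax vowel — this pair collapses; all other pairs remain distinct.

ø, œ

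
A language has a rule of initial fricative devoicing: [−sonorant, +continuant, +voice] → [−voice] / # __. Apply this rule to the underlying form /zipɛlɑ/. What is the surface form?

[sipɛlɑ]

Only the initial segment /z/ is both word-initial and matches the structural description. It is a voiced alveolar fricative, so [−sonorant, +continuant, +voice] holds; changing it to [−voice] with all other features held fixed yields /s/ (voiceless alveolar fricative). No other segment meets both the structural description and the environment, so the output is [sipɛlɑ].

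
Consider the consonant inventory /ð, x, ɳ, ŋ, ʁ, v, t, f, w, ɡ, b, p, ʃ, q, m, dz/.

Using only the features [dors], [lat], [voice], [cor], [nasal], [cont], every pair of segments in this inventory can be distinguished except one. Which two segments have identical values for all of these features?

ʁ, w

Both /ʁ/ and /w/ are [+dorsal], [−lateral], [+voice], [−coronal], [−nasal], [+continuant]. Since the list omits [labial], [round] and [high] — which do distinguish the voiced uvular fricative from the labial-velar glide — this pair collapses; all other pairs remain distinct.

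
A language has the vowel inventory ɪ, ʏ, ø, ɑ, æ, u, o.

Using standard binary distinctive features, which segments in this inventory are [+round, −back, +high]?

Checking each segment against [+round], [−back], [+high]: /ʏ/ (high front rounded lax vowel) satisfies every feature; every other segment in the inventory fails at least one.

ʏ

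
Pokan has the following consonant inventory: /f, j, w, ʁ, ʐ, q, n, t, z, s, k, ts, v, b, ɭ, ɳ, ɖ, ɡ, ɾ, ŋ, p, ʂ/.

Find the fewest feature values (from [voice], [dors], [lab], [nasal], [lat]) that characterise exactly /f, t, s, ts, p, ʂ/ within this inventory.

/f, t, s, ts, p, ʂ/ are all [-voice], [-dorsal], and no other segment in the inventory matches both values. Dropping any one of them over-generates: [-dorsal] alone would also admit /ʐ, n, z, v, …/; [-voice] alone would also admit /q, k/. No other single listed feature picks out exactly this set either, so fewer than two features will not do.

[-voice, -dors]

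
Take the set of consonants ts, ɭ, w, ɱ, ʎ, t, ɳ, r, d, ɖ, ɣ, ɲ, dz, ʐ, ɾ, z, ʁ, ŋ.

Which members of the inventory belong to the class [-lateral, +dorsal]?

w, ɣ, ɲ, ʁ, ŋ

Checking each segment against [-lateral], [+dorsal]: /w/ (labial-velar glide), /ɣ/ (voiced velar fricative), /ɲ/ (palatal nasal), /ʁ/ (voiced uvular fricative), /ŋ/ (velar nasal) satisfy every feature; every other segment in the inventory fails at least one.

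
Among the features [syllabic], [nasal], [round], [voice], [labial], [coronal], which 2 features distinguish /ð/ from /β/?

[labial], [coronal]

/ð/ (voiced dental fricative) and /β/ (voiced bilabial fricative) agree on [−syllabic], [−nasal], [−round], [+voice]. They differ on [labial] (/ð/ [−], /β/ [+]), [coronal] (/ð/ [+], /β/ [−]).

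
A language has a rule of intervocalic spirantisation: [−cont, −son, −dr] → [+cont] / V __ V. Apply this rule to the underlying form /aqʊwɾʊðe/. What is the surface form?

[aχʊwɾʊðe]

The only segment in the rule's environment that also matches [−cont, −son, −dr] is /q/. Applying [+continuant] turns the voiceless uvular stop into /χ/ (voiceless uvular fricative), giving [aχʊwɾʊðe].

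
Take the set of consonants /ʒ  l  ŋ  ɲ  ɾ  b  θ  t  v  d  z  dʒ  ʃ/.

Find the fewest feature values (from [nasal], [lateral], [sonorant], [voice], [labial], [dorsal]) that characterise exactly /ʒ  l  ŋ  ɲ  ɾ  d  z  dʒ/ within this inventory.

[+voice, -labial]

/ʒ, l, ŋ, ɲ, ɾ, d, z, dʒ/ are all [+voice], [-labial], and no other segment in the inventory matches both values. Dropping any one of them over-generates: [-labial] alone would also admit /θ, t, ʃ/; [+voice] alone would also admit /b, v/. No other single listed feature picks out exactly this set either, so fewer than two features will not do.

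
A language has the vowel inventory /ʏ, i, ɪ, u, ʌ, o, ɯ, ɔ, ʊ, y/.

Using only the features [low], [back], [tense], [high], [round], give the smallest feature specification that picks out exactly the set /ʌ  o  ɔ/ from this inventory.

Every target segment is [−high] and no other inventory member is, so one feature is enough.

[−high]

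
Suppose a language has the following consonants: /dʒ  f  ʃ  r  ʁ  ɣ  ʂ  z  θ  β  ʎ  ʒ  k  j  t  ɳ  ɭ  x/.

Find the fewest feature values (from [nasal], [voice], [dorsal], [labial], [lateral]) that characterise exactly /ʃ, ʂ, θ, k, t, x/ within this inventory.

[−voice, −labial]

Every target segment is [−voice], [−labial]; each remaining inventory member fails at least one of these. Each conjunct is needed — [−labial] alone would also admit /dʒ, r, ʁ, ɣ, …/; [−voice] alone would also admit /f/ — and no other single listed feature has exactly this extension, so two is the minimum.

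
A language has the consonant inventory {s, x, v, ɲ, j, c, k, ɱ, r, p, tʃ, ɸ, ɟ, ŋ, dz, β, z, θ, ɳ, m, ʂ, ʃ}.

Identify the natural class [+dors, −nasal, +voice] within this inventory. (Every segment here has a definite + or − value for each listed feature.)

j, ɟ

Checking each segment against [+dorsal], [−nasal], [+voice]: /j/ (palatal glide), /ɟ/ (voiced palatal stop) satisfy every feature; every other segment in the inventory fails at least one.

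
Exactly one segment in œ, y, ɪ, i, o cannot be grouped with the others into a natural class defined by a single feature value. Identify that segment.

/ɪ, y, i, œ/ are all [−back], but /o/ (mid back rounded tense vowel) is [+back]. No other single segment can be removed to leave a set sharing one feature value that the removed segment lacks, so /o/ is the odd one out.

o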